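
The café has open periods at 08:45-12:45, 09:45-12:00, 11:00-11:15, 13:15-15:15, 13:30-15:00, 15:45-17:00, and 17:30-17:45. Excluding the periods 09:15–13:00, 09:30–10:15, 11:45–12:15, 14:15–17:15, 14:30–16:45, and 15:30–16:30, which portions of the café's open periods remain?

08:45–09:15, 13:15–14:15, 17:30–17:45

First set merges to 08:45–12:45, 13:15–15:15, 15:45–17:00, 17:30–17:45.
Second set merges to 09:15–13:00, 14:15–17:15.
08:45–12:45 minus B → 08:45–09:15.
13:15–15:15 minus B → 13:15–14:15.
15:45–17:00: fully covered by B → removed.
17:30–17:45: no B overlap → unchanged.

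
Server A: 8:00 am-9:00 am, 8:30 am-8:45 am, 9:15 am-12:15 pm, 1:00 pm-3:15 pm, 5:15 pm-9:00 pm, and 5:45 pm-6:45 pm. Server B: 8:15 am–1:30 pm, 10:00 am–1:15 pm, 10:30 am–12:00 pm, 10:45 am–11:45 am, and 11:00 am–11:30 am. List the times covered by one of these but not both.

A, merged: 8:00 am–9:00 am, 9:15 am–12:15 pm, 1:00 pm–3:15 pm, 5:15 pm–9:00 pm.
B, merged: 8:15 am–1:30 pm.
A but not B: 8:00 am–8:15 am, 1:30 pm–3:15 pm, 5:15 pm–9:00 pm.
B but not A: 9:00 am–9:15 am, 12:15 pm–1:00 pm.
Combining gives A △ B.

8:00 am–8:15 am, 9:00 am–9:15 am, 12:15 pm–1:00 pm, 1:30 pm–3:15 pm, 5:15 pm–9:00 pm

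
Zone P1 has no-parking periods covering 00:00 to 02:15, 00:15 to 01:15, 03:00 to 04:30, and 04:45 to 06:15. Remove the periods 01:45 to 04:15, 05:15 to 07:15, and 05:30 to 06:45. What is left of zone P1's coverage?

A, merged: 00:00–02:15, 03:00–04:30, 04:45–06:15.
B, merged: 01:45–04:15, 05:15–07:15.
00:00–02:15 with B removed leaves 00:00–01:45.
03:00–04:30 with B removed leaves 04:15–04:30.
04:45–06:15 with B removed leaves 04:45–05:15.

00:00–01:45, 04:15–04:30, 04:45–05:15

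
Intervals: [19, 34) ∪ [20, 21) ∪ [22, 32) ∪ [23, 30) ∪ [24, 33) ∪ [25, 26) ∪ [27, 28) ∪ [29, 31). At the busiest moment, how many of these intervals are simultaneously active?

Walk the sorted start/end points keeping a running depth.
The depth first hits 5 at 25.

5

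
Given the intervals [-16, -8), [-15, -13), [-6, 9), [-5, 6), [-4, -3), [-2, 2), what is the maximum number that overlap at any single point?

Sweep endpoints in order; track running count of active intervals.
Peak of 3 reached at -4.

3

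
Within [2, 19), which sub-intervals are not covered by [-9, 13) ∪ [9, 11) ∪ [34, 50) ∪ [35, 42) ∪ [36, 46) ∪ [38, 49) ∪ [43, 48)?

[13, 19)

Covered (merged): [-9, 13), [34, 50).
Uncovered inside [2, 19): [13, 19).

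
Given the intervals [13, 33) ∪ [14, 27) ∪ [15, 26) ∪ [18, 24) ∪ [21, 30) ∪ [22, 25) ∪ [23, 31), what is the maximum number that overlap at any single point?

7

Sweep endpoints in order; track running count of active intervals.
Peak of 7 reached at 23.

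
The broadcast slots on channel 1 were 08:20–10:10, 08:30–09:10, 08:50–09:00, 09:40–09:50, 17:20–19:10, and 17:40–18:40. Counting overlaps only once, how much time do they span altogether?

Merged: 08:20–10:10, 17:20–19:10.
Lengths: 1 h 50 min + 1 h 50 min = 3 h 40 min.

3 h 40 min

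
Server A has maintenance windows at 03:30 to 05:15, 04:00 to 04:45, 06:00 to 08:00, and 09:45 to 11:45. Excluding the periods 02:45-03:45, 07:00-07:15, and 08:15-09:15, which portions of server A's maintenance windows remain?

03:45–05:15, 06:00–07:00, 07:15–08:00, 09:45–11:45

A, merged: 03:30–05:15, 06:00–08:00, 09:45–11:45.
03:30–05:15 with B removed leaves 03:45–05:15.
06:00–08:00 with B removed leaves 06:00–07:00, 07:15–08:00.
09:45–11:45 is untouched.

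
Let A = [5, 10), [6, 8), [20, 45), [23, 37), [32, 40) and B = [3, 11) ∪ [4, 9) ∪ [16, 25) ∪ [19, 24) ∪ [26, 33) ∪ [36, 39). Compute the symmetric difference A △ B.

[3, 5) ∪ [10, 11) ∪ [16, 20) ∪ [25, 26) ∪ [33, 36) ∪ [39, 45)

Merge the first list: [5, 10), [20, 45).
Merge the second list: [3, 11), [16, 25), [26, 33), [36, 39).
Only in the first: [25, 26), [33, 36), [39, 45).
Only in the second: [3, 5), [10, 11), [16, 20).
Together these are the periods covered by exactly one.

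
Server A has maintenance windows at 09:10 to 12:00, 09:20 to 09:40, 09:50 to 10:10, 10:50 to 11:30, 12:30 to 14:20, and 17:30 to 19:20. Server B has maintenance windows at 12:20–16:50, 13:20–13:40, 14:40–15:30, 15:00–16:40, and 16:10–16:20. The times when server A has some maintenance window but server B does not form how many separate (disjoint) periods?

2

First set merges to 09:10-12:00, 12:30-14:20, 17:30-19:20.
Second set merges to 12:20-16:50.
A \ B = 09:10-12:00, 17:30-19:20.
That is 2 disjoint pieces.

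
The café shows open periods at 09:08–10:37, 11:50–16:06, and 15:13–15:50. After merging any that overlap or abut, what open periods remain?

11:50–16:06 is disjoint → start new block.
15:13–15:50 overlaps/touches 11:50–16:06 → extend to 11:50–16:06.

09:08–10:37, 11:50–16:06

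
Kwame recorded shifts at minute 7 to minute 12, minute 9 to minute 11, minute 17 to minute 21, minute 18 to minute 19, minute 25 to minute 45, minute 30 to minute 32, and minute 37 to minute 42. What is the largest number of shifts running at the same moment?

2

At minute 9, 2 of the intervals are simultaneously active.
No point has more.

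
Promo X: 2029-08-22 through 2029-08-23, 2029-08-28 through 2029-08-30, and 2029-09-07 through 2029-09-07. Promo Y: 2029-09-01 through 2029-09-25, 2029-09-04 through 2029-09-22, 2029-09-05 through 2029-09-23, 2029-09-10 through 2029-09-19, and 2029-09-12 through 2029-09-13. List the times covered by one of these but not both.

2029-08-22 through 2029-08-23, 2029-08-28 through 2029-08-30, 2029-09-01 through 2029-09-06, 2029-09-08 through 2029-09-25

Second set merges to 2029-09-01 through 2029-09-25.
A \ B = 2029-08-22 through 2029-08-23, 2029-08-28 through 2029-08-30.
B \ A = 2029-09-01 through 2029-09-06, 2029-09-08 through 2029-09-25.
Union of the two gives the symmetric difference.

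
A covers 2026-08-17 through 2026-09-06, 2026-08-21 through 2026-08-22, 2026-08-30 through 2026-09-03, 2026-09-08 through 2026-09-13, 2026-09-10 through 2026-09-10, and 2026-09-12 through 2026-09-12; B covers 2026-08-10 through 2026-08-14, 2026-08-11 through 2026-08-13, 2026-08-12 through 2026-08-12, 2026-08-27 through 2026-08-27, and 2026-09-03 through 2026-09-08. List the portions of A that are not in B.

Merge the first list: 2026-08-17 through 2026-09-06, 2026-09-08 through 2026-09-13.
Merge the second list: 2026-08-10 through 2026-08-14, 2026-08-27 through 2026-08-27, 2026-09-03 through 2026-09-08.
2026-08-17 through 2026-09-06 \ B = 2026-08-17 through 2026-08-26, 2026-08-28 through 2026-09-02.
2026-09-08 through 2026-09-13 \ B = 2026-09-09 through 2026-09-13.

2026-08-17 through 2026-08-26, 2026-08-28 through 2026-09-02, 2026-09-09 through 2026-09-13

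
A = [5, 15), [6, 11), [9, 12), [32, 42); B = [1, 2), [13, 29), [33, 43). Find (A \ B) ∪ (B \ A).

A, merged: [5, 15), [32, 42).
A but not B: [5, 13), [32, 33).
B but not A: [1, 2), [15, 29), [42, 43).
Combining gives A △ B.

[1, 2) ∪ [5, 13) ∪ [15, 29) ∪ [32, 33) ∪ [42, 43)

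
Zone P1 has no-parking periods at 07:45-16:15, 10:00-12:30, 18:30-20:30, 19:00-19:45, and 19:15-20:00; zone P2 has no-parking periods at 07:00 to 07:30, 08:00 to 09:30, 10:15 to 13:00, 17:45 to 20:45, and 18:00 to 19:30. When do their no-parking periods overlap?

First set merges to 07:45–16:15, 18:30–20:30.
Second set merges to 07:00–07:30, 08:00–09:30, 10:15–13:00, 17:45–20:45.
07:45–16:15 ∩ B → 08:00–09:30, 10:15–13:00.
18:30–20:30 ∩ B → 18:30–20:30.

08:00–09:30, 10:15–13:00, 18:30–20:30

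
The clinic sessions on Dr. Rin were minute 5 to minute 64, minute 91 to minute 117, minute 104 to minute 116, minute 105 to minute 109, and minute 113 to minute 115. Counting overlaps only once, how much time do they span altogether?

Merged: minute 5 to minute 64, minute 91 to minute 117.
Lengths: 59 minutes + 26 minutes = 85 minutes.

85 minutes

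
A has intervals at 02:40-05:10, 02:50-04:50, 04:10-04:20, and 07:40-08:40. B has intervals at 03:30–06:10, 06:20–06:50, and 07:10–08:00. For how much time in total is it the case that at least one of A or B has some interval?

5 h 30 min

Merge the first list: 02:40–05:10, 07:40–08:40.
A ∪ B = 02:40–06:10, 06:20–06:50, 07:10–08:40.
Total: 3 h 30 min + 30 min + 1 h 30 min = 5 h 30 min.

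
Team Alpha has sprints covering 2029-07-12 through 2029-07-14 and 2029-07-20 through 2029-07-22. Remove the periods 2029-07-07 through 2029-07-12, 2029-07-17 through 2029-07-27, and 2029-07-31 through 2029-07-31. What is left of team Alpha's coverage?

2029-07-13 through 2029-07-14

2029-07-12 through 2029-07-14 with B removed leaves 2029-07-13 through 2029-07-14.
2029-07-20 through 2029-07-22 lies entirely inside B → drops out.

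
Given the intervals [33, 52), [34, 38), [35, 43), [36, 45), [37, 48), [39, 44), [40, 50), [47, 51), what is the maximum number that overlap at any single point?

Sweep endpoints in order; track running count of active intervals.
Peak of 6 reached at 40.

6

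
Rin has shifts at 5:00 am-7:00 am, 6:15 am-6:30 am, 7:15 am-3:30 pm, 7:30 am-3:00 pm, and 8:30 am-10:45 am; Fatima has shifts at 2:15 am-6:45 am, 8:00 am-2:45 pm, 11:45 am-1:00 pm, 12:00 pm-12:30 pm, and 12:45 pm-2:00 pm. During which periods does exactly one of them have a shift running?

2:15 am–5:00 am, 6:45 am–7:00 am, 7:15 am–8:00 am, 2:45 pm–3:30 pm

First set merges to 5:00 am–7:00 am, 7:15 am–3:30 pm.
Second set merges to 2:15 am–6:45 am, 8:00 am–2:45 pm.
A but not B: 6:45 am–7:00 am, 7:15 am–8:00 am, 2:45 pm–3:30 pm.
B but not A: 2:15 am–5:00 am.
Combining gives A △ B.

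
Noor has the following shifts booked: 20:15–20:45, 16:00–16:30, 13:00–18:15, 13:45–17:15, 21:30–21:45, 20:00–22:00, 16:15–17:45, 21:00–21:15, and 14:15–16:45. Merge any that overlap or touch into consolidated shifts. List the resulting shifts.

13:00-18:15, 20:00-22:00

Sort by start: 13:00-18:15, 13:45-17:15, 14:15-16:45, 16:00-16:30, 16:15-17:45, 20:00-22:00, 20:15-20:45, 21:00-21:15, 21:30-21:45.
13:45-17:15 overlaps/touches 13:00-18:15 → extend to 13:00-18:15.
14:15-16:45 overlaps/touches 13:00-18:15 → extend to 13:00-18:15.
16:00-16:30 overlaps/touches 13:00-18:15 → extend to 13:00-18:15.
16:15-17:45 overlaps/touches 13:00-18:15 → extend to 13:00-18:15.
20:00-22:00 is disjoint → start new block.
20:15-20:45 overlaps/touches 20:00-22:00 → extend to 20:00-22:00.
21:00-21:15 overlaps/touches 20:00-22:00 → extend to 20:00-22:00.
21:30-21:45 overlaps/touches 20:00-22:00 → extend to 20:00-22:00.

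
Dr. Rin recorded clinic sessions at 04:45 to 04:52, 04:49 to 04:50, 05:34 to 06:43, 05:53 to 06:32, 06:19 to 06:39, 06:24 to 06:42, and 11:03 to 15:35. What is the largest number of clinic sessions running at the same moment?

Sweep endpoints in order; track running count of active intervals.
Peak of 4 reached at 06:24.

4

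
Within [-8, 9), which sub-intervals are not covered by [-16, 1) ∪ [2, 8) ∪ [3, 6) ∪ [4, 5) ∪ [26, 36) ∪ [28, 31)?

After merging, the occupied span is [-16, 1), [2, 8), [26, 36).
Complement within [-8, 9): [1, 2), [8, 9).

[1, 2) ∪ [8, 9)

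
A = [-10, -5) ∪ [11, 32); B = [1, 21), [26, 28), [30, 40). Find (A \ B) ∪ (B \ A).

[-10, -5) ∪ [1, 11) ∪ [21, 26) ∪ [28, 30) ∪ [32, 40)

Only in the first: [-10, -5), [21, 26), [28, 30).
Only in the second: [1, 11), [32, 40).
Together these are the periods covered by exactly one.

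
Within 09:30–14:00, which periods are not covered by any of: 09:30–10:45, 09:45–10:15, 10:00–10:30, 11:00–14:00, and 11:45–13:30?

The merged coverage is 09:30-10:45, 11:00-14:00.
Complement within 09:30-14:00: 10:45-11:00.

10:45-11:00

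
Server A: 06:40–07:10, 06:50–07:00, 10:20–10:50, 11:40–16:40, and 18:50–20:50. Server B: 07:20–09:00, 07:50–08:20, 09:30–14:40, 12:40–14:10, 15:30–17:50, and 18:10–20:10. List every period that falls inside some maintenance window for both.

10:20-10:50, 11:40-14:40, 15:30-16:40, 18:50-20:10

Merge the first list: 06:40-07:10, 10:20-10:50, 11:40-16:40, 18:50-20:50.
Merge the second list: 07:20-09:00, 09:30-14:40, 15:30-17:50, 18:10-20:10.
06:40-07:10 falls entirely outside B.
10:20-10:50 overlaps B on 10:20-10:50.
11:40-16:40 overlaps B on 11:40-14:40, 15:30-16:40.
18:50-20:50 overlaps B on 18:50-20:10.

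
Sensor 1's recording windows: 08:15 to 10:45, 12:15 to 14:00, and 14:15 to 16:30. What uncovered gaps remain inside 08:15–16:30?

After merging, the occupied span is 08:15–10:45, 12:15–14:00, 14:15–16:30.
Complement within 08:15–16:30: 10:45–12:15, 14:00–14:15.

10:45–12:15, 14:00–14:15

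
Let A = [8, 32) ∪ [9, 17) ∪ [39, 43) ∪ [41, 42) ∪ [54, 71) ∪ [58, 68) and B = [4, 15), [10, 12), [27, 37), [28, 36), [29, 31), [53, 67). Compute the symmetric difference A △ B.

[4, 8) ∪ [15, 27) ∪ [32, 37) ∪ [39, 43) ∪ [53, 54) ∪ [67, 71)

First set merges to [8, 32), [39, 43), [54, 71).
Second set merges to [4, 15), [27, 37), [53, 67).
Only in the first: [15, 27), [39, 43), [67, 71).
Only in the second: [4, 8), [32, 37), [53, 54).
Together these are the periods covered by exactly one.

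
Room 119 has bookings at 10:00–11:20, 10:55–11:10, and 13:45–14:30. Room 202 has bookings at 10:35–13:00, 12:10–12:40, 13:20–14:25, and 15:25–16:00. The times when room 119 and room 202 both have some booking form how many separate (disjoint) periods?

A, merged: 10:00–11:20, 13:45–14:30.
B, merged: 10:35–13:00, 13:20–14:25, 15:25–16:00.
A ∩ B = 10:35–11:20, 13:45–14:25.
That is 2 disjoint pieces.

2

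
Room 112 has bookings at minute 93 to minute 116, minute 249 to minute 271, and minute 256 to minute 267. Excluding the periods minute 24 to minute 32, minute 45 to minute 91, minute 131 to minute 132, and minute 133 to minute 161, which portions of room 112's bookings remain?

First set merges to minute 93 to minute 116, minute 249 to minute 271.
minute 93 to minute 116: nothing removed.
minute 249 to minute 271: nothing removed.

minute 93 to minute 116, minute 249 to minute 271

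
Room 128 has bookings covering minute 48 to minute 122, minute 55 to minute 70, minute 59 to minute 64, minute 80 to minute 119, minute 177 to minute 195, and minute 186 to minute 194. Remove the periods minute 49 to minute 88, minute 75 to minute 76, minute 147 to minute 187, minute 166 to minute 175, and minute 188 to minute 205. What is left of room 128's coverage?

Merge the first list: minute 48 to minute 122, minute 177 to minute 195.
Merge the second list: minute 49 to minute 88, minute 147 to minute 187, minute 188 to minute 205.
minute 48 to minute 122 \ B = minute 48 to minute 49, minute 88 to minute 122.
minute 177 to minute 195 \ B = minute 187 to minute 188.

minute 48 to minute 49, minute 88 to minute 122, minute 187 to minute 188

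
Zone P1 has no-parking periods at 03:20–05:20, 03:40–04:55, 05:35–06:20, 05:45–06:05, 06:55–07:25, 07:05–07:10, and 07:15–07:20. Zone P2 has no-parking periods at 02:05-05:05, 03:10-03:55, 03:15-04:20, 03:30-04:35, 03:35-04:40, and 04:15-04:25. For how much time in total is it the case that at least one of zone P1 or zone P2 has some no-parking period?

First set merges to 03:20–05:20, 05:35–06:20, 06:55–07:25.
Second set merges to 02:05–05:05.
A ∪ B = 02:05–05:20, 05:35–06:20, 06:55–07:25.
Total: 3 h 15 min + 45 min + 30 min = 4 h 30 min.

4 h 30 min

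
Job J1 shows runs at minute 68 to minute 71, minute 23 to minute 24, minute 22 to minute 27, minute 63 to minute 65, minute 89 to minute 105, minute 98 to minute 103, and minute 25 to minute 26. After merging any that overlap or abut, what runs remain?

minute 22 to minute 27, minute 63 to minute 65, minute 68 to minute 71, minute 89 to minute 105

Sort by start: minute 22 to minute 27, minute 23 to minute 24, minute 25 to minute 26, minute 63 to minute 65, minute 68 to minute 71, minute 89 to minute 105, minute 98 to minute 103.
minute 23 to minute 24 overlaps/touches minute 22 to minute 27 → extend to minute 22 to minute 27.
minute 25 to minute 26 overlaps/touches minute 22 to minute 27 → extend to minute 22 to minute 27.
minute 63 to minute 65 is disjoint → start new block.
minute 68 to minute 71 is disjoint → start new block.
minute 89 to minute 105 is disjoint → start new block.
minute 98 to minute 103 overlaps/touches minute 89 to minute 105 → extend to minute 89 to minute 105.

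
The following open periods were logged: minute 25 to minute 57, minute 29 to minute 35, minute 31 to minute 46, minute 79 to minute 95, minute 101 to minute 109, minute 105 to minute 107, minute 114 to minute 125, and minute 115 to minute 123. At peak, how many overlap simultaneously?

3

Walk the sorted start/end points keeping a running depth.
The depth first hits 3 at minute 31.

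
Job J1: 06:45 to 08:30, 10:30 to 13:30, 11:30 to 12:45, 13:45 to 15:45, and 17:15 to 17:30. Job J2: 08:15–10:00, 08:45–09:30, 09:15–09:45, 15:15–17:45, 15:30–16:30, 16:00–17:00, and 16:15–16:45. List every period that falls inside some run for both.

First set merges to 06:45-08:30, 10:30-13:30, 13:45-15:45, 17:15-17:30.
Second set merges to 08:15-10:00, 15:15-17:45.
06:45-08:30 meets the second set on 08:15-08:30.
10:30-13:30: no overlap with the second set.
13:45-15:45 meets the second set on 15:15-15:45.
17:15-17:30 meets the second set on 17:15-17:30.

08:15-08:30, 15:15-15:45, 17:15-17:30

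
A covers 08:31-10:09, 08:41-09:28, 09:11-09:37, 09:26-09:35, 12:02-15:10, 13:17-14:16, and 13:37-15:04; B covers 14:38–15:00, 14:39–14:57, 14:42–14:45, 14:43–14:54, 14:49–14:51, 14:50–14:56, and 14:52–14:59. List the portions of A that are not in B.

First set merges to 08:31–10:09, 12:02–15:10.
Second set merges to 14:38–15:00.
08:31–10:09: nothing removed.
12:02–15:10 \ B = 12:02–14:38, 15:00–15:10.

08:31–10:09, 12:02–14:38, 15:00–15:10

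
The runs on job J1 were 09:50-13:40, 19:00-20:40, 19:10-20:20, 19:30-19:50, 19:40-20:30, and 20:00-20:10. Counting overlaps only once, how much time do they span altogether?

5 h 30 min

Merged: 09:50-13:40, 19:00-20:40.
Lengths: 3 h 50 min + 1 h 40 min = 5 h 30 min.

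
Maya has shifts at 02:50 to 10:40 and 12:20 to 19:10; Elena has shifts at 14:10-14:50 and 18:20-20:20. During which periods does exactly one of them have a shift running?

A \ B = 02:50–10:40, 12:20–14:10, 14:50–18:20.
B \ A = 19:10–20:20.
Union of the two gives the symmetric difference.

02:50–10:40, 12:20–14:10, 14:50–18:20, 19:10–20:20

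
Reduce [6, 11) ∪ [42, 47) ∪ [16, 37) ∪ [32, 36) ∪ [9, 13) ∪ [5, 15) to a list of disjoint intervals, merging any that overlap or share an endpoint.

Sort by start: [5, 15), [6, 11), [9, 13), [16, 37), [32, 36), [42, 47).
[6, 11) overlaps/touches [5, 15) → extend to [5, 15).
[9, 13) overlaps/touches [5, 15) → extend to [5, 15).
[16, 37) is disjoint → start new block.
[32, 36) overlaps/touches [16, 37) → extend to [16, 37).
[42, 47) is disjoint → start new block.

[5, 15) ∪ [16, 37) ∪ [42, 47)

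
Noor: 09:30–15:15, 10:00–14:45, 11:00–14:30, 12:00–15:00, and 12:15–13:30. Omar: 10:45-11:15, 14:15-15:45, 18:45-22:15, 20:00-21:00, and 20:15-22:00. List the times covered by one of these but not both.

A, merged: 09:30–15:15.
B, merged: 10:45–11:15, 14:15–15:45, 18:45–22:15.
A but not B: 09:30–10:45, 11:15–14:15.
B but not A: 15:15–15:45, 18:45–22:15.
Combining gives A △ B.

09:30–10:45, 11:15–14:15, 15:15–15:45, 18:45–22:15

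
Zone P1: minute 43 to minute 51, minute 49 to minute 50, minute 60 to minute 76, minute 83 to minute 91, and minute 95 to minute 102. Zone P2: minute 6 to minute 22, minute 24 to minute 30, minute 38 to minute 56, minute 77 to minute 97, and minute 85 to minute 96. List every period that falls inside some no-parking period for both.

minute 43 to minute 51, minute 83 to minute 91, minute 95 to minute 97

A, merged: minute 43 to minute 51, minute 60 to minute 76, minute 83 to minute 91, minute 95 to minute 102.
B, merged: minute 6 to minute 22, minute 24 to minute 30, minute 38 to minute 56, minute 77 to minute 97.
minute 43 to minute 51 ∩ B → minute 43 to minute 51.
minute 60 to minute 76 meets no B interval.
minute 83 to minute 91 ∩ B → minute 83 to minute 91.
minute 95 to minute 102 ∩ B → minute 95 to minute 97.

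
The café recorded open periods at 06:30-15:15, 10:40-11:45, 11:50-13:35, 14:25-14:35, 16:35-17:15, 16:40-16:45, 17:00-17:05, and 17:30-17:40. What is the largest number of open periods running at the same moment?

2

Sweep endpoints in order; track running count of active intervals.
Peak of 2 reached at 10:40.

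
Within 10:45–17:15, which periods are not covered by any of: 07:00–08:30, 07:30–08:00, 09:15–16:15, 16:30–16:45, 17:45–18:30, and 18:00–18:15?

Covered (merged): 07:00-08:30, 09:15-16:15, 16:30-16:45, 17:45-18:30.
Gaps within 10:45-17:15: 16:15-16:30, 16:45-17:15.

16:15-16:30, 16:45-17:15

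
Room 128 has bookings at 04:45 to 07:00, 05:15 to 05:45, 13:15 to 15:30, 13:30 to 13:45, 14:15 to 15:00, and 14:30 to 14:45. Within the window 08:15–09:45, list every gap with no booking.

After merging, the occupied span is 04:45-07:00, 13:15-15:30.
Uncovered inside 08:15-09:45: 08:15-09:45.

08:15-09:45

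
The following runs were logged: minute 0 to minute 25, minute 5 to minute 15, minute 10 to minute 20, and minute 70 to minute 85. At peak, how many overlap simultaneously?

3

Walk the sorted start/end points keeping a running depth.
The depth first hits 3 at minute 10.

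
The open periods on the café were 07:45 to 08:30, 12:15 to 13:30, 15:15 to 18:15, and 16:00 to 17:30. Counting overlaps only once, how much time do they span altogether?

5 h

Merged: 07:45-08:30, 12:15-13:30, 15:15-18:15.
Lengths: 45 min + 1 h 15 min + 3 h = 5 h.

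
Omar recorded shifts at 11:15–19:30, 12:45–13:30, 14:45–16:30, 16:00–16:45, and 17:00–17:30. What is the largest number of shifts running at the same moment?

Walk the sorted start/end points keeping a running depth.
The depth first hits 3 at 16:00.

3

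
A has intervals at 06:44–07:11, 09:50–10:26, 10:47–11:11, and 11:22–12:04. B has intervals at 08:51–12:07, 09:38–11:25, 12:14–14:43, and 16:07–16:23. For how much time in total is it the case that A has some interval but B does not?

27 min

B, merged: 08:51–12:07, 12:14–14:43, 16:07–16:23.
A \ B = 06:44–07:11.
Total: 27 min.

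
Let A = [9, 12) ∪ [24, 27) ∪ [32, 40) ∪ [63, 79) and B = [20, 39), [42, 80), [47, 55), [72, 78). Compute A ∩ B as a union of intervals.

[24, 27) ∪ [32, 39) ∪ [63, 79)

Second set merges to [20, 39), [42, 80).
[9, 12) falls entirely outside B.
[24, 27) overlaps B on [24, 27).
[32, 40) overlaps B on [32, 39).
[63, 79) overlaps B on [63, 79).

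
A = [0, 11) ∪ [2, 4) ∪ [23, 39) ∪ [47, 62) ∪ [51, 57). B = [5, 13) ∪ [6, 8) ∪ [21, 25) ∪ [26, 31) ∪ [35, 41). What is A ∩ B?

[5, 11) ∪ [23, 25) ∪ [26, 31) ∪ [35, 39)

A, merged: [0, 11), [23, 39), [47, 62).
B, merged: [5, 13), [21, 25), [26, 31), [35, 41).
[0, 11) ∩ B → [5, 11).
[23, 39) ∩ B → [23, 25), [26, 31), [35, 39).
[47, 62) meets no B interval.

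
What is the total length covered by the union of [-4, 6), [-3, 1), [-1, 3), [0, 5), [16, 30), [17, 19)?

24

Merged: [-4, 6), [16, 30).
Lengths: 10 + 14 = 24.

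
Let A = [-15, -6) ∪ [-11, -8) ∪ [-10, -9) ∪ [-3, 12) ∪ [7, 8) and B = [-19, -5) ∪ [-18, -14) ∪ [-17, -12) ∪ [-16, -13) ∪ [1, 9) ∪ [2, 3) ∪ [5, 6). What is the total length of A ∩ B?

Merge the first list: [-15, -6), [-3, 12).
Merge the second list: [-19, -5), [1, 9).
A ∩ B = [-15, -6), [1, 9).
Total: 9 + 8 = 17.

17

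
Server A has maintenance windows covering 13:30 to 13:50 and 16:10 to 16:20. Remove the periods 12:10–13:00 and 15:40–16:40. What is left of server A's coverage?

13:30–13:50 is untouched.
16:10–16:20 lies entirely inside B → drops out.

13:30–13:50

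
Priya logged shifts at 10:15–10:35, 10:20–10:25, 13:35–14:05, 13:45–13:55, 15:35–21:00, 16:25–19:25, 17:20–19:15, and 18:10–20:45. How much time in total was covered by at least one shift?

6 h 15 min

Merged: 10:15-10:35, 13:35-14:05, 15:35-21:00.
Lengths: 20 min + 30 min + 5 h 25 min = 6 h 15 min.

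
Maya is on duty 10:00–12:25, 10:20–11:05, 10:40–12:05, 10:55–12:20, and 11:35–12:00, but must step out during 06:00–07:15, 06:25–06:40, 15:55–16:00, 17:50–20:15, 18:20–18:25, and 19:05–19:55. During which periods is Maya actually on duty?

10:00–12:25

Merge the first list: 10:00–12:25.
Merge the second list: 06:00–07:15, 15:55–16:00, 17:50–20:15.
10:00–12:25: nothing removed.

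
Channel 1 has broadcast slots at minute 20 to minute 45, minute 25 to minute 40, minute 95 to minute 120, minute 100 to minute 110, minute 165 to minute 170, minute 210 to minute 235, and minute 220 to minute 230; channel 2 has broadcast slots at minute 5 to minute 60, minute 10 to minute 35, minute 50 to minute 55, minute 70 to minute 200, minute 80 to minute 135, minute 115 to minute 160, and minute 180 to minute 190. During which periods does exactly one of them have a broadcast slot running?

A, merged: minute 20 to minute 45, minute 95 to minute 120, minute 165 to minute 170, minute 210 to minute 235.
B, merged: minute 5 to minute 60, minute 70 to minute 200.
Only in the first: minute 210 to minute 235.
Only in the second: minute 5 to minute 20, minute 45 to minute 60, minute 70 to minute 95, minute 120 to minute 165, minute 170 to minute 200.
Together these are the periods covered by exactly one.

minute 5 to minute 20, minute 45 to minute 60, minute 70 to minute 95, minute 120 to minute 165, minute 170 to minute 200, minute 210 to minute 235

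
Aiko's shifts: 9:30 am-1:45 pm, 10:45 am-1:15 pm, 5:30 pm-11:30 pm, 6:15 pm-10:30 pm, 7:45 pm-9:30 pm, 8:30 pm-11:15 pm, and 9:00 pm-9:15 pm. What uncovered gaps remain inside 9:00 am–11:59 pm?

Covered (merged): 9:30 am–1:45 pm, 5:30 pm–11:30 pm.
Gaps within 9:00 am–11:59 pm: 9:00 am–9:30 am, 1:45 pm–5:30 pm, 11:30 pm–11:59 pm.

9:00 am–9:30 am, 1:45 pm–5:30 pm, 11:30 pm–11:59 pm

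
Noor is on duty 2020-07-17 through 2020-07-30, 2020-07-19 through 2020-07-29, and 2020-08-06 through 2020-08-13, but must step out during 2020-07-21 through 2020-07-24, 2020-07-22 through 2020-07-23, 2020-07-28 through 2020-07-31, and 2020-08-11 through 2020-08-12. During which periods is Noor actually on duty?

2020-07-17 through 2020-07-20, 2020-07-25 through 2020-07-27, 2020-08-06 through 2020-08-10, 2020-08-13 through 2020-08-13

A, merged: 2020-07-17 through 2020-07-30, 2020-08-06 through 2020-08-13.
B, merged: 2020-07-21 through 2020-07-24, 2020-07-28 through 2020-07-31, 2020-08-11 through 2020-08-12.
2020-07-17 through 2020-07-30 minus B → 2020-07-17 through 2020-07-20, 2020-07-25 through 2020-07-27.
2020-08-06 through 2020-08-13 minus B → 2020-08-06 through 2020-08-10, 2020-08-13 through 2020-08-13.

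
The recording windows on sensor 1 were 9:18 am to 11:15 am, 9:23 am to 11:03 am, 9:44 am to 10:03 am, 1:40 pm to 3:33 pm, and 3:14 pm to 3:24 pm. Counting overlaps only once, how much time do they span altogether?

Merged: 9:18 am–11:15 am, 1:40 pm–3:33 pm.
Lengths: 1 h 57 min + 1 h 53 min = 3 h 50 min.

3 h 50 min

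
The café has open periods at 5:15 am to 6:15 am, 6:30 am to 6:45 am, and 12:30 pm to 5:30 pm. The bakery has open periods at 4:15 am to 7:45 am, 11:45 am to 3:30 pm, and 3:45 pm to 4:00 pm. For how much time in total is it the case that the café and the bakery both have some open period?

4 h 30 min

A ∩ B = 5:15 am–6:15 am, 6:30 am–6:45 am, 12:30 pm–3:30 pm, 3:45 pm–4:00 pm.
Total: 1 h + 15 min + 3 h + 15 min = 4 h 30 min.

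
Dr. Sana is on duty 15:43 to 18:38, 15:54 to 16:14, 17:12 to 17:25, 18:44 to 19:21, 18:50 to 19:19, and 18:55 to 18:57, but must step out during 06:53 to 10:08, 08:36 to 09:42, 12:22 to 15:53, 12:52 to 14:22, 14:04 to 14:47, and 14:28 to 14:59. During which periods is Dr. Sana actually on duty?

15:53–18:38, 18:44–19:21

A, merged: 15:43–18:38, 18:44–19:21.
B, merged: 06:53–10:08, 12:22–15:53.
15:43–18:38 minus B → 15:53–18:38.
18:44–19:21: no B overlap → unchanged.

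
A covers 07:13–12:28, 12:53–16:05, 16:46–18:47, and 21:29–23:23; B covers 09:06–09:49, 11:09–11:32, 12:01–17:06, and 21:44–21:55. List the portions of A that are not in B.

07:13–09:06, 09:49–11:09, 11:32–12:01, 17:06–18:47, 21:29–21:44, 21:55–23:23

07:13–12:28 with B removed leaves 07:13–09:06, 09:49–11:09, 11:32–12:01.
12:53–16:05 lies entirely inside B → drops out.
16:46–18:47 with B removed leaves 17:06–18:47.
21:29–23:23 with B removed leaves 21:29–21:44, 21:55–23:23.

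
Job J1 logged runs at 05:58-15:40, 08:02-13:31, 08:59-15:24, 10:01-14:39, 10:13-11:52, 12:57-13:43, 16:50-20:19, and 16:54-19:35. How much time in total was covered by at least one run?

13 h 11 min

Merged: 05:58-15:40, 16:50-20:19.
Lengths: 9 h 42 min + 3 h 29 min = 13 h 11 min.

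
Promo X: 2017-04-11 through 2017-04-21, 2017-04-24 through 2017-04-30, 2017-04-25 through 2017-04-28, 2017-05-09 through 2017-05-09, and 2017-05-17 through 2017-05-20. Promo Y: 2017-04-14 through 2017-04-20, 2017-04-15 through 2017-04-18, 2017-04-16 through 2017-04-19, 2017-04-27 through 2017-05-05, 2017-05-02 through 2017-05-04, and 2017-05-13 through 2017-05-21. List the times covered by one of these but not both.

2017-04-11 through 2017-04-13, 2017-04-21 through 2017-04-21, 2017-04-24 through 2017-04-26, 2017-05-01 through 2017-05-05, 2017-05-09 through 2017-05-09, 2017-05-13 through 2017-05-16, 2017-05-21 through 2017-05-21

First set merges to 2017-04-11 through 2017-04-21, 2017-04-24 through 2017-04-30, 2017-05-09 through 2017-05-09, 2017-05-17 through 2017-05-20.
Second set merges to 2017-04-14 through 2017-04-20, 2017-04-27 through 2017-05-05, 2017-05-13 through 2017-05-21.
A \ B = 2017-04-11 through 2017-04-13, 2017-04-21 through 2017-04-21, 2017-04-24 through 2017-04-26, 2017-05-09 through 2017-05-09.
B \ A = 2017-05-01 through 2017-05-05, 2017-05-13 through 2017-05-16, 2017-05-21 through 2017-05-21.
Union of the two gives the symmetric difference.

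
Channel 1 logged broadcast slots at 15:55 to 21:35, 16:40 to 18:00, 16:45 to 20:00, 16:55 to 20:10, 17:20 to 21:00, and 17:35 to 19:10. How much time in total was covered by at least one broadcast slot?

Merged: 15:55–21:35.
Length: 5 h 40 min.

5 h 40 min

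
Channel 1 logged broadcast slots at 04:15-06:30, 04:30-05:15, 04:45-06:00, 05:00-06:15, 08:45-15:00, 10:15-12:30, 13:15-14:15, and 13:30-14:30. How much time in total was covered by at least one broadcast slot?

Merged: 04:15–06:30, 08:45–15:00.
Lengths: 2 h 15 min + 6 h 15 min = 8 h 30 min.

8 h 30 min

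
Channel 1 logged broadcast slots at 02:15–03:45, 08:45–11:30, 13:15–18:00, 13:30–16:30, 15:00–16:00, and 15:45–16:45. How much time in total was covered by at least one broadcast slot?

9 h

Merged: 02:15–03:45, 08:45–11:30, 13:15–18:00.
Lengths: 1 h 30 min + 2 h 45 min + 4 h 45 min = 9 h.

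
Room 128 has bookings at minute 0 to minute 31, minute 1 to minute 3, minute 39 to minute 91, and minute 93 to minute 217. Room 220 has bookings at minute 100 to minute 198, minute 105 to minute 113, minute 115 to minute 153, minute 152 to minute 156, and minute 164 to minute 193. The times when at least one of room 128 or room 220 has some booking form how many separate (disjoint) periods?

Merge the first list: minute 0 to minute 31, minute 39 to minute 91, minute 93 to minute 217.
Merge the second list: minute 100 to minute 198.
A ∪ B = minute 0 to minute 31, minute 39 to minute 91, minute 93 to minute 217.
That is 3 disjoint pieces.

3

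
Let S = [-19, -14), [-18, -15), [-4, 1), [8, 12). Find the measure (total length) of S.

14

Merged: [-19, -14), [-4, 1), [8, 12).
Lengths: 5 + 5 + 4 = 14.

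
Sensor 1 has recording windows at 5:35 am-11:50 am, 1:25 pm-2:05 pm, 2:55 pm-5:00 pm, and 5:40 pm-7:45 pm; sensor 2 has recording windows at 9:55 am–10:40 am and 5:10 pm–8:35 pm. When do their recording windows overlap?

5:35 am-11:50 am meets the second set on 9:55 am-10:40 am.
1:25 pm-2:05 pm: no overlap with the second set.
2:55 pm-5:00 pm: no overlap with the second set.
5:40 pm-7:45 pm meets the second set on 5:40 pm-7:45 pm.

9:55 am-10:40 am, 5:40 pm-7:45 pm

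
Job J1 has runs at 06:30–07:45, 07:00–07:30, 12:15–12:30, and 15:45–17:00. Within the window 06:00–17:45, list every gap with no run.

The merged coverage is 06:30–07:45, 12:15–12:30, 15:45–17:00.
Gaps within 06:00–17:45: 06:00–06:30, 07:45–12:15, 12:30–15:45, 17:00–17:45.

06:00–06:30, 07:45–12:15, 12:30–15:45, 17:00–17:45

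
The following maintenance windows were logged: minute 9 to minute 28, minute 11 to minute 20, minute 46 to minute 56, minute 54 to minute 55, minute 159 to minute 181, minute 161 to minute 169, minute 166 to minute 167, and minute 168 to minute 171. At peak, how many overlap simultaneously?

3

At minute 166, 3 of the intervals are simultaneously active.
No point has more.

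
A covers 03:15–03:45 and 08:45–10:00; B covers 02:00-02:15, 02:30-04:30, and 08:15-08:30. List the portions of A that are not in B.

03:15-03:45: entirely removed.
08:45-10:00: nothing removed.

08:45-10:00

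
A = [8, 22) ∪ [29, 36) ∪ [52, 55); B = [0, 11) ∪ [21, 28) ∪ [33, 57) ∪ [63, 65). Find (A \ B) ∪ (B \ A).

[0, 8) ∪ [11, 21) ∪ [22, 28) ∪ [29, 33) ∪ [36, 52) ∪ [55, 57) ∪ [63, 65)

Only in the first: [11, 21), [29, 33).
Only in the second: [0, 8), [22, 28), [36, 52), [55, 57), [63, 65).
Together these are the periods covered by exactly one.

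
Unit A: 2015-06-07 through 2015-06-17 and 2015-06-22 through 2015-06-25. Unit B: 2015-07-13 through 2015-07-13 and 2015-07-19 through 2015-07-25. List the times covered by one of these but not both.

2015-06-07 through 2015-06-17, 2015-06-22 through 2015-06-25, 2015-07-13 through 2015-07-13, 2015-07-19 through 2015-07-25

A but not B: 2015-06-07 through 2015-06-17, 2015-06-22 through 2015-06-25.
B but not A: 2015-07-13 through 2015-07-13, 2015-07-19 through 2015-07-25.
Combining gives A △ B.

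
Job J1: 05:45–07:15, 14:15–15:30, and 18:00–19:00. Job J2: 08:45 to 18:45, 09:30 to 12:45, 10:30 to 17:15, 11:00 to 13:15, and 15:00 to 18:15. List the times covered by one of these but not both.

05:45–07:15, 08:45–14:15, 15:30–18:00, 18:45–19:00

Merge the second list: 08:45–18:45.
A but not B: 05:45–07:15, 18:45–19:00.
B but not A: 08:45–14:15, 15:30–18:00.
Combining gives A △ B.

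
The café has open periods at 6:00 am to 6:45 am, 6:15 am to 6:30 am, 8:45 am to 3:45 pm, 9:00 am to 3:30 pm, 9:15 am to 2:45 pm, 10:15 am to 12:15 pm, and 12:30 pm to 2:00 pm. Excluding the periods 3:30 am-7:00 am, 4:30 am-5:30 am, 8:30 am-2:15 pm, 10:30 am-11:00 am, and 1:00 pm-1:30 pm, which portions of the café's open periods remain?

Merge the first list: 6:00 am-6:45 am, 8:45 am-3:45 pm.
Merge the second list: 3:30 am-7:00 am, 8:30 am-2:15 pm.
6:00 am-6:45 am: entirely removed.
8:45 am-3:45 pm \ B = 2:15 pm-3:45 pm.

2:15 pm-3:45 pm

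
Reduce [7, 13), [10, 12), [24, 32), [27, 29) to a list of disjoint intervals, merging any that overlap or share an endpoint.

[10, 12) overlaps/touches [7, 13) → extend to [7, 13).
[24, 32) is disjoint → start new block.
[27, 29) overlaps/touches [24, 32) → extend to [24, 32).

[7, 13) ∪ [24, 32)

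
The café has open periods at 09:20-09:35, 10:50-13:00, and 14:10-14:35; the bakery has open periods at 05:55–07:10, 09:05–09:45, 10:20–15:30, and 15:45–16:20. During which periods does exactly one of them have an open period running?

A but not B: none.
B but not A: 05:55–07:10, 09:05–09:20, 09:35–09:45, 10:20–10:50, 13:00–14:10, 14:35–15:30, 15:45–16:20.
Combining gives A △ B.

05:55–07:10, 09:05–09:20, 09:35–09:45, 10:20–10:50, 13:00–14:10, 14:35–15:30, 15:45–16:20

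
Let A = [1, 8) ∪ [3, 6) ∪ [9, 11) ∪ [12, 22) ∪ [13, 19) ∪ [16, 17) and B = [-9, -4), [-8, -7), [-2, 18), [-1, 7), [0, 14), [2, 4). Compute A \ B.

First set merges to [1, 8), [9, 11), [12, 22).
Second set merges to [-9, -4), [-2, 18).
[1, 8): fully covered by B → removed.
[9, 11): fully covered by B → removed.
[12, 22) minus B → [18, 22).

[18, 22)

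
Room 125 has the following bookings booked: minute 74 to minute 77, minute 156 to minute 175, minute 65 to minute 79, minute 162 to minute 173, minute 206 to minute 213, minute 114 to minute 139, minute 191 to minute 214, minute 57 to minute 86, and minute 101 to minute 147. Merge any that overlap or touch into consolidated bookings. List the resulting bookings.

minute 57 to minute 86, minute 101 to minute 147, minute 156 to minute 175, minute 191 to minute 214

Sort by start: minute 57 to minute 86, minute 65 to minute 79, minute 74 to minute 77, minute 101 to minute 147, minute 114 to minute 139, minute 156 to minute 175, minute 162 to minute 173, minute 191 to minute 214, minute 206 to minute 213.
minute 65 to minute 79 overlaps/touches minute 57 to minute 86 → extend to minute 57 to minute 86.
minute 74 to minute 77 overlaps/touches minute 57 to minute 86 → extend to minute 57 to minute 86.
minute 101 to minute 147 is disjoint → start new block.
minute 114 to minute 139 overlaps/touches minute 101 to minute 147 → extend to minute 101 to minute 147.
minute 156 to minute 175 is disjoint → start new block.
minute 162 to minute 173 overlaps/touches minute 156 to minute 175 → extend to minute 156 to minute 175.
minute 191 to minute 214 is disjoint → start new block.
minute 206 to minute 213 overlaps/touches minute 191 to minute 214 → extend to minute 191 to minute 214.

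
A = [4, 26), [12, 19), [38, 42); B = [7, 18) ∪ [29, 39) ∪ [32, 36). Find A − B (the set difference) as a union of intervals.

[4, 7) ∪ [18, 26) ∪ [39, 42)

First set merges to [4, 26), [38, 42).
Second set merges to [7, 18), [29, 39).
[4, 26) minus B → [4, 7), [18, 26).
[38, 42) minus B → [39, 42).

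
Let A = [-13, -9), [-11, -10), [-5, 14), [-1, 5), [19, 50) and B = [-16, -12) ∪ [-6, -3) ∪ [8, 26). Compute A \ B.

A, merged: [-13, -9), [-5, 14), [19, 50).
[-13, -9) minus B → [-12, -9).
[-5, 14) minus B → [-3, 8).
[19, 50) minus B → [26, 50).

[-12, -9) ∪ [-3, 8) ∪ [26, 50)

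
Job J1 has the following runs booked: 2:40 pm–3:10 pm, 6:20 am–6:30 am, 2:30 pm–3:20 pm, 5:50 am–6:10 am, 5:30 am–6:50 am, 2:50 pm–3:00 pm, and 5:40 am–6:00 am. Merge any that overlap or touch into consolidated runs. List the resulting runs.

Sort by start: 5:30 am–6:50 am, 5:40 am–6:00 am, 5:50 am–6:10 am, 6:20 am–6:30 am, 2:30 pm–3:20 pm, 2:40 pm–3:10 pm, 2:50 pm–3:00 pm.
5:40 am–6:00 am overlaps/touches 5:30 am–6:50 am → extend to 5:30 am–6:50 am.
5:50 am–6:10 am overlaps/touches 5:30 am–6:50 am → extend to 5:30 am–6:50 am.
6:20 am–6:30 am overlaps/touches 5:30 am–6:50 am → extend to 5:30 am–6:50 am.
2:30 pm–3:20 pm is disjoint → start new block.
2:40 pm–3:10 pm overlaps/touches 2:30 pm–3:20 pm → extend to 2:30 pm–3:20 pm.
2:50 pm–3:00 pm overlaps/touches 2:30 pm–3:20 pm → extend to 2:30 pm–3:20 pm.

5:30 am–6:50 am, 2:30 pm–3:20 pm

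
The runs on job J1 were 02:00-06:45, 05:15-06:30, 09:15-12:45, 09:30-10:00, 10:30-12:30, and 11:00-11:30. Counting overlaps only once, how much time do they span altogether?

8 h 15 min

Merged: 02:00–06:45, 09:15–12:45.
Lengths: 4 h 45 min + 3 h 30 min = 8 h 15 min.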